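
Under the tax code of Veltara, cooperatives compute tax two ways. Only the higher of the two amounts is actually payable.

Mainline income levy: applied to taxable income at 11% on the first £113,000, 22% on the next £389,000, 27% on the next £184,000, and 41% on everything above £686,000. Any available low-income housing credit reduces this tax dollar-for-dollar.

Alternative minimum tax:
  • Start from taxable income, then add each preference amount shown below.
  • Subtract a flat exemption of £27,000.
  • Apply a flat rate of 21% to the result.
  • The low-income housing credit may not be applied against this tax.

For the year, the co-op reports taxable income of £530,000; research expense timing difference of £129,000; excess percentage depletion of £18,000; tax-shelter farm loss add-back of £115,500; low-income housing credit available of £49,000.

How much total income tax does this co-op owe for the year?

£160,755

Alternative minimum tax:
  Adjusted income: £530,000 + £129,000 + £18,000 + £115,500 = £792,500
  Less exemption £27,000 → base £765,500
  £765,500 × 21% = £160,755

Mainline income levy:
  £113,000 × 11% = £12,430
  £389,000 × 22% = £85,580
  £28,000 × 27% = £7,560
  → £105,570
  Less low-income housing credit £49,000 → £56,570

£160,755 > £56,570, so the alternative minimum tax is the binding amount.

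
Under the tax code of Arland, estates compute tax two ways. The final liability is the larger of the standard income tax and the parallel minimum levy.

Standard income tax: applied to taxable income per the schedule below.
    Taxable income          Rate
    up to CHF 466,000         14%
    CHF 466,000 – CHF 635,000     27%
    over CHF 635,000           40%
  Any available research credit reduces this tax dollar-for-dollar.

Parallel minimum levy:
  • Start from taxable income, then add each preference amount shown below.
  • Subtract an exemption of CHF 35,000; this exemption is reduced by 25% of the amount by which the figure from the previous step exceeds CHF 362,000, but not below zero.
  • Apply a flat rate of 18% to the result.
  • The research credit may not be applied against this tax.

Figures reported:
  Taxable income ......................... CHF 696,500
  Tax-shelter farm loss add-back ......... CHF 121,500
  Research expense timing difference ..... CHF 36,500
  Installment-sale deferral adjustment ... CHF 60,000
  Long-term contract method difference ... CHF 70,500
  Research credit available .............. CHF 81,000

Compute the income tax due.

Standard income tax:
  CHF 466,000 × 14% = CHF 65,240
  CHF 169,000 × 27% = CHF 45,630
  CHF 61,500 × 40% = CHF 24,600
  → CHF 135,470
  Less research credit CHF 81,000 → CHF 54,470

Parallel minimum levy:
  Adjusted income: CHF 696,500 + CHF 121,500 + CHF 36,500 + CHF 60,000 + CHF 70,500 = CHF 985,000
  Exemption: 25% × (CHF 985,000 − CHF 362,000) = CHF 155,750 ≥ CHF 35,000, so the exemption is fully phased out
  Base: CHF 985,000 − CHF 0 = CHF 985,000
  CHF 985,000 × 18% = CHF 177,300

CHF 177,300 > CHF 54,470, so the parallel minimum levy is the binding amount.

CHF 177,300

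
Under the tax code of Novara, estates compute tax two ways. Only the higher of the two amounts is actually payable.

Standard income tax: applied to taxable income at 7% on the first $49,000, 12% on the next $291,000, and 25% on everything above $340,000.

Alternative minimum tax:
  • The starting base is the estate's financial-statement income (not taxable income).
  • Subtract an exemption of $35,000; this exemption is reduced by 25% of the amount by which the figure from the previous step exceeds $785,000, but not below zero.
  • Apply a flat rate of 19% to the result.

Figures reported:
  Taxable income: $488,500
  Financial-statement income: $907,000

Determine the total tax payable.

Alternative minimum tax:
  Base (financial-statement income): $907,000
  Exemption: $35,000 − 25% × ($907,000 − $785,000) = $35,000 − $30,500 = $4,500
  Base: $907,000 − $4,500 = $902,500
  $902,500 × 19% = $171,475

Standard income tax:
  $49,000 × 7% = $3,430
  $291,000 × 12% = $34,920
  $148,500 × 25% = $37,125
  → $75,475

$171,475 > $75,475, so the alternative minimum tax is the binding amount.

$171,475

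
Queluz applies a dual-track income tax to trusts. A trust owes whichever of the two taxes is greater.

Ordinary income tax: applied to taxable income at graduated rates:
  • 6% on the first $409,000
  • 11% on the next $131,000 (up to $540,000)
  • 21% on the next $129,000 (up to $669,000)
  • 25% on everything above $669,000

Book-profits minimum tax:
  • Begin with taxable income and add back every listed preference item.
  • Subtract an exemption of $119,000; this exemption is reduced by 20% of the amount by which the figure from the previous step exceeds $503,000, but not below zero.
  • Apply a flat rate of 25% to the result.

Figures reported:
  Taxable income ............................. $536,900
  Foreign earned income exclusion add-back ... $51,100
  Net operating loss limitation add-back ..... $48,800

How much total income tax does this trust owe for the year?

Ordinary income tax:
  $409,000 × 6% = $24,540
  $127,900 × 11% = $14,069
  → $38,609

Book-profits minimum tax:
  Adjusted income: $536,900 + $51,100 + $48,800 = $636,800
  Exemption: $119,000 − 20% × ($636,800 − $503,000) = $119,000 − $26,760 = $92,240
  Base: $636,800 − $92,240 = $544,560
  $544,560 × 25% = $136,140

$136,140 > $38,609, so the book-profits minimum tax is the binding amount.

$136,140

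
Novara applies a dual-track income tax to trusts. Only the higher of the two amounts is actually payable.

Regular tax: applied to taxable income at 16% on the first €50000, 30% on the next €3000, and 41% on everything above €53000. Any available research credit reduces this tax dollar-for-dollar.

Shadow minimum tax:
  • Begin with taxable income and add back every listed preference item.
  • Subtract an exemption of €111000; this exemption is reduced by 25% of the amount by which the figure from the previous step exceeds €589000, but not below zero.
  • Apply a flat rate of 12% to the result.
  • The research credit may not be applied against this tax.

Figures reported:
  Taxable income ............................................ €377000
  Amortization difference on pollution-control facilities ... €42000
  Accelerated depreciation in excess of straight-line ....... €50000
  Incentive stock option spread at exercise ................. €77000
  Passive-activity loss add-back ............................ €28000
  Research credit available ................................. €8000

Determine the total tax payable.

Shadow minimum tax:
  Adjusted income: €377000 + €42000 + €50000 + €77000 + €28000 = €574000
  Exemption: €574000 ≤ €589000, so full €111000 applies
  Base: €574000 − €111000 = €463000
  €463000 × 12% = €55560

Regular tax:
  €50000 × 16% = €8000
  €3000 × 30% = €900
  €324000 × 41% = €132840
  → €141740
  Less research credit €8000 → €133740

€133740 > €55560, so the regular tax governs.

€133740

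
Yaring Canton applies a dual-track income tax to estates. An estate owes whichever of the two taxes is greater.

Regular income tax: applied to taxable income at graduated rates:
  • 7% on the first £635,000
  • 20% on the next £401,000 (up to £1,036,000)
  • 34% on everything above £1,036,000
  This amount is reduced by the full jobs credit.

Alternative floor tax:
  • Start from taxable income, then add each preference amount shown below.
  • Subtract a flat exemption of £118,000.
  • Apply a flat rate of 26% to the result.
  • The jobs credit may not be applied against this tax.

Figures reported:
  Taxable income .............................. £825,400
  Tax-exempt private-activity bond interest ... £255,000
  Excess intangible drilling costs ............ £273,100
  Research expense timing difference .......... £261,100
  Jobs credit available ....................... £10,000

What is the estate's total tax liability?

£389,116

Regular income tax:
  £635,000 × 7% = £44,450
  £190,400 × 20% = £38,080
  → £82,530
  Less jobs credit £10,000 → £72,530

Alternative floor tax:
  Adjusted income: £825,400 + £255,000 + £273,100 + £261,100 = £1,614,600
  Less exemption £118,000 → base £1,496,600
  £1,496,600 × 26% = £389,116

£389,116 > £72,530, so the alternative floor tax is the binding amount.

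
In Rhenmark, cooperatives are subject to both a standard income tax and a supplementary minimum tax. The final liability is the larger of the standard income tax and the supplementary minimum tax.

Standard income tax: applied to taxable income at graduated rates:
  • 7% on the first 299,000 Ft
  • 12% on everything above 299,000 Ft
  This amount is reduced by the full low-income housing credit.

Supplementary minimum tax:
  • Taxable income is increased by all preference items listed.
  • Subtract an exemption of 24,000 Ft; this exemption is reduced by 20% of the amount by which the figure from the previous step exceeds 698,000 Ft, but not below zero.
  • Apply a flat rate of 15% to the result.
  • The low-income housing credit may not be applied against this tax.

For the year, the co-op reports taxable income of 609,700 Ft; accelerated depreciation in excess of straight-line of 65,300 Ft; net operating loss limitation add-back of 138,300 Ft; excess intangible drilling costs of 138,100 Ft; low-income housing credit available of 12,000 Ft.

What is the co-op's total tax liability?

142,710 Ft

Supplementary minimum tax:
  Adjusted income: 609,700 Ft + 65,300 Ft + 138,300 Ft + 138,100 Ft = 951,400 Ft
  Exemption: 20% × (951,400 Ft − 698,000 Ft) = 50,680 Ft ≥ 24,000 Ft, so the exemption is fully phased out
  Base: 951,400 Ft − 0 Ft = 951,400 Ft
  951,400 Ft × 15% = 142,710 Ft

Standard income tax:
  299,000 Ft × 7% = 20,930 Ft
  310,700 Ft × 12% = 37,284 Ft
  → 58,214 Ft
  Less low-income housing credit 12,000 Ft → 46,214 Ft

142,710 Ft > 46,214 Ft, so the supplementary minimum tax is the binding amount.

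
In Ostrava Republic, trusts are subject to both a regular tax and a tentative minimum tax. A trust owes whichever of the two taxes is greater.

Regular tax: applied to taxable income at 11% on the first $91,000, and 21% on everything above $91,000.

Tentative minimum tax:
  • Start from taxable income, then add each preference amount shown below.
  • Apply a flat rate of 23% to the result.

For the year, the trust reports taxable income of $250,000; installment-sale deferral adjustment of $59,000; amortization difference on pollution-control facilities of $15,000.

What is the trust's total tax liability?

Tentative minimum tax:
  Adjusted income: $250,000 + $59,000 + $15,000 = $324,000
  $324,000 × 23% = $74,520

Regular tax:
  $91,000 × 11% = $10,010
  $159,000 × 21% = $33,390
  → $43,400

$74,520 > $43,400, so the tentative minimum tax is the binding amount.

$74,520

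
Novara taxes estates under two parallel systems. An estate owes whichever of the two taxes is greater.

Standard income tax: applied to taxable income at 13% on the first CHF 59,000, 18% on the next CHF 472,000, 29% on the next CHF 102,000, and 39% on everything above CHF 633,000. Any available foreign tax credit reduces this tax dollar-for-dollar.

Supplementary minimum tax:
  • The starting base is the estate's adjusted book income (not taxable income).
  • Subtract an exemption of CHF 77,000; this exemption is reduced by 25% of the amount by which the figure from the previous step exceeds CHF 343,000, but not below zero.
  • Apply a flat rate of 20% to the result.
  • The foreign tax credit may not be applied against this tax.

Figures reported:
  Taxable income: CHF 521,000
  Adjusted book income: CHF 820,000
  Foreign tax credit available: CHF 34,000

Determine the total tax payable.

CHF 164,000

Supplementary minimum tax:
  Base (adjusted book income): CHF 820,000
  Exemption: 25% × (CHF 820,000 − CHF 343,000) = CHF 119,250 ≥ CHF 77,000, so the exemption is fully phased out
  Base: CHF 820,000 − CHF 0 = CHF 820,000
  CHF 820,000 × 20% = CHF 164,000

Standard income tax:
  CHF 59,000 × 13% = CHF 7,670
  CHF 462,000 × 18% = CHF 83,160
  → CHF 90,830
  Less foreign tax credit CHF 34,000 → CHF 56,830

CHF 164,000 > CHF 56,830, so the supplementary minimum tax is the binding amount.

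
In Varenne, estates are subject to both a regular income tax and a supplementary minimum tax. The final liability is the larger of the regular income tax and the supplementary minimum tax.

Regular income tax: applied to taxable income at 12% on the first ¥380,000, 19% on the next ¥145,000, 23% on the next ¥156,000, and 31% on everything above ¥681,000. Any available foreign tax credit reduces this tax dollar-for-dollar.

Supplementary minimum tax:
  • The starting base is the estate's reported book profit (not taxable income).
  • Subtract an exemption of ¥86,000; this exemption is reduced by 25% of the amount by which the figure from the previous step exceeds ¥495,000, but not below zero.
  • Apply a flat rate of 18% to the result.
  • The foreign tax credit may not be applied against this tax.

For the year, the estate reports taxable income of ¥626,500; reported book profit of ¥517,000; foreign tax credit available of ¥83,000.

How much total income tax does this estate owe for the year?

Supplementary minimum tax:
  Base (reported book profit): ¥517,000
  Exemption: ¥86,000 − 25% × (¥517,000 − ¥495,000) = ¥86,000 − ¥5,500 = ¥80,500
  Base: ¥517,000 − ¥80,500 = ¥436,500
  ¥436,500 × 18% = ¥78,570

Regular income tax:
  ¥380,000 × 12% = ¥45,600
  ¥145,000 × 19% = ¥27,550
  ¥101,500 × 23% = ¥23,345
  → ¥96,495
  Less foreign tax credit ¥83,000 → ¥13,495

¥78,570 > ¥13,495, so the supplementary minimum tax is the binding amount.

¥78,570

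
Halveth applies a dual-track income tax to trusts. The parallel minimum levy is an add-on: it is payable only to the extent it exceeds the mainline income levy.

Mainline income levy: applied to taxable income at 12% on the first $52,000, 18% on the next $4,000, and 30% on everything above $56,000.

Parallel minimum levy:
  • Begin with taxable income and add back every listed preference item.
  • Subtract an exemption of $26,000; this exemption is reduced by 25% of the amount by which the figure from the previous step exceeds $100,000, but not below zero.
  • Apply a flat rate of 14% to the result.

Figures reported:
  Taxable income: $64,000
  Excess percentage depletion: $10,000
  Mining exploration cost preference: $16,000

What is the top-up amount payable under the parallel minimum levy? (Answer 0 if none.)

Parallel minimum levy:
  Adjusted income: $64,000 + $10,000 + $16,000 = $90,000
  Exemption: $90,000 ≤ $100,000, so full $26,000 applies
  Base: $90,000 − $26,000 = $64,000
  $64,000 × 14% = $8,960

Mainline income levy:
  $52,000 × 12% = $6,240
  $4,000 × 18% = $720
  $8,000 × 30% = $2,400
  → $9,360

$8,960 ≤ $9,360, so no add-on is due.

$0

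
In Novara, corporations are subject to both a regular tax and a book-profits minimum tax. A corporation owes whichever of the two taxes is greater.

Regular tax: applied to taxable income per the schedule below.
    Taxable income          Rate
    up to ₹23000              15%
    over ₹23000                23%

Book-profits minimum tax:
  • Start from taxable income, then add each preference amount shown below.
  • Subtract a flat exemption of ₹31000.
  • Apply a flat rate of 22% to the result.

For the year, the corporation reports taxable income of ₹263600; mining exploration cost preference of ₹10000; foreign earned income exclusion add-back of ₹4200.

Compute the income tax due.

₹58788

Regular tax:
  ₹23000 × 15% = ₹3450
  ₹240600 × 23% = ₹55338
  → ₹58788

Book-profits minimum tax:
  Adjusted income: ₹263600 + ₹10000 + ₹4200 = ₹277800
  Less exemption ₹31000 → base ₹246800
  ₹246800 × 22% = ₹54296

₹58788 > ₹54296, so the regular tax governs.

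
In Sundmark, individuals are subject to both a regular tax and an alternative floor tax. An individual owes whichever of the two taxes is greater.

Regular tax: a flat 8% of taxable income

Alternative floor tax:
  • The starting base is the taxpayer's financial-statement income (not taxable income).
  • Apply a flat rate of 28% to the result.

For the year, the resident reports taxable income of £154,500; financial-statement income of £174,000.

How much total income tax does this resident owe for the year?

Regular tax:
  £154,500 × 8% = £12,360

Alternative floor tax:
  Base (financial-statement income): £174,000
  £174,000 × 28% = £48,720

£48,720 > £12,360, so the alternative floor tax is the binding amount.

£48,720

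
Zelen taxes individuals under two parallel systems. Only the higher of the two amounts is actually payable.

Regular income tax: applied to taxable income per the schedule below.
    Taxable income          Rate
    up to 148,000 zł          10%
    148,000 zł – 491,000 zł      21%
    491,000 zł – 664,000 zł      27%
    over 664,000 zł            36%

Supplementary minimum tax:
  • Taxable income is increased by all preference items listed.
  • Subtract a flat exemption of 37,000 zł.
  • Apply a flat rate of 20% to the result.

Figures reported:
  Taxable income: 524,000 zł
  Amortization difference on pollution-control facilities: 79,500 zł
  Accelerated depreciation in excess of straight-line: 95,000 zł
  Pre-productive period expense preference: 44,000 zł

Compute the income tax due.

Supplementary minimum tax:
  Adjusted income: 524,000 zł + 79,500 zł + 95,000 zł + 44,000 zł = 742,500 zł
  Less exemption 37,000 zł → base 705,500 zł
  705,500 zł × 20% = 141,100 zł

Regular income tax:
  148,000 zł × 10% = 14,800 zł
  343,000 zł × 21% = 72,030 zł
  33,000 zł × 27% = 8,910 zł
  → 95,740 zł

141,100 zł > 95,740 zł, so the supplementary minimum tax is the binding amount.

141,100 zł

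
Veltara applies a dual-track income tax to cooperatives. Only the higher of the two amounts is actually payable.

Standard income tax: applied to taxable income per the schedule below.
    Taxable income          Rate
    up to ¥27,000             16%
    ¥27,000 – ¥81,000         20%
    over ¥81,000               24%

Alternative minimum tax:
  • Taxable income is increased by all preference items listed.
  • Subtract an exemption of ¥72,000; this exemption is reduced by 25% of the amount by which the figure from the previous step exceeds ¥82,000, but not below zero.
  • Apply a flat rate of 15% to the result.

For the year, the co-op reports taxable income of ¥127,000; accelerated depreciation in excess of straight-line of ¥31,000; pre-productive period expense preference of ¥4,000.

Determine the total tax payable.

¥26,160

Alternative minimum tax:
  Adjusted income: ¥127,000 + ¥31,000 + ¥4,000 = ¥162,000
  Exemption: ¥72,000 − 25% × (¥162,000 − ¥82,000) = ¥72,000 − ¥20,000 = ¥52,000
  Base: ¥162,000 − ¥52,000 = ¥110,000
  ¥110,000 × 15% = ¥16,500

Standard income tax:
  ¥27,000 × 16% = ¥4,320
  ¥54,000 × 20% = ¥10,800
  ¥46,000 × 24% = ¥11,040
  → ¥26,160

¥26,160 > ¥16,500, so the standard income tax governs.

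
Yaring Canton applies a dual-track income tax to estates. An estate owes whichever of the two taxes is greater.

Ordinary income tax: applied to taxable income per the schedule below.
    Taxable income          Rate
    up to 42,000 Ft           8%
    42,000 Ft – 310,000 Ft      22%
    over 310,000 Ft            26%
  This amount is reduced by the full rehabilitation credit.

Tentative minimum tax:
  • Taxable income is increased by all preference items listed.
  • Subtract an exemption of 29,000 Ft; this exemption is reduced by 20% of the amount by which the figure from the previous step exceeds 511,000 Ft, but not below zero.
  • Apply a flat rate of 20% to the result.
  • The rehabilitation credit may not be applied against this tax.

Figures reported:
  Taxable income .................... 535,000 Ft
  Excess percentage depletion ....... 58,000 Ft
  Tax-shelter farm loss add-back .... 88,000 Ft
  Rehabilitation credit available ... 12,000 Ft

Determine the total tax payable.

136,200 Ft

Ordinary income tax:
  42,000 Ft × 8% = 3,360 Ft
  268,000 Ft × 22% = 58,960 Ft
  225,000 Ft × 26% = 58,500 Ft
  → 120,820 Ft
  Less rehabilitation credit 12,000 Ft → 108,820 Ft

Tentative minimum tax:
  Adjusted income: 535,000 Ft + 58,000 Ft + 88,000 Ft = 681,000 Ft
  Exemption: 20% × (681,000 Ft − 511,000 Ft) = 34,000 Ft ≥ 29,000 Ft, so the exemption is fully phased out
  Base: 681,000 Ft − 0 Ft = 681,000 Ft
  681,000 Ft × 20% = 136,200 Ft

136,200 Ft > 108,820 Ft, so the tentative minimum tax is the binding amount.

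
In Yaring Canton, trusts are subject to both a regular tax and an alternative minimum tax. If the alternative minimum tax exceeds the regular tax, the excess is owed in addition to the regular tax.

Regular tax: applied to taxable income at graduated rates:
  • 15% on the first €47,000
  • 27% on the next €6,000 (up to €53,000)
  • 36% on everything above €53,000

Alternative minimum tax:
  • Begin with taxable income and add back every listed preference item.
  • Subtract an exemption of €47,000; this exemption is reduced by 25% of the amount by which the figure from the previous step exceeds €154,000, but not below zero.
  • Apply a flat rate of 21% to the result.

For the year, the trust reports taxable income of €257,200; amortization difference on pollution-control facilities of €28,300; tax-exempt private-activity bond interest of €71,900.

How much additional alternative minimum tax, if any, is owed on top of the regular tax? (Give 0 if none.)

€0

Alternative minimum tax:
  Adjusted income: €257,200 + €28,300 + €71,900 = €357,400
  Exemption: 25% × (€357,400 − €154,000) = €50,850 ≥ €47,000, so the exemption is fully phased out
  Base: €357,400 − €0 = €357,400
  €357,400 × 21% = €75,054

Regular tax:
  €47,000 × 15% = €7,050
  €6,000 × 27% = €1,620
  €204,200 × 36% = €73,512
  → €82,182

€75,054 ≤ €82,182, so no add-on is due.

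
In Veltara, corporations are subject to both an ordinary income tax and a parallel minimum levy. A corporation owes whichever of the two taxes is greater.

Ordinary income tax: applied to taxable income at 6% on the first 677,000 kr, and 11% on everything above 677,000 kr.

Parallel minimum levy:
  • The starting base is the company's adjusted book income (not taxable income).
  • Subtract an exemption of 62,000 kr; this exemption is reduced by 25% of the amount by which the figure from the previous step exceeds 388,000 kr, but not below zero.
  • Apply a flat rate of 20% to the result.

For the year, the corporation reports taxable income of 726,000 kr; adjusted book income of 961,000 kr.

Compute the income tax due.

192,200 kr

Parallel minimum levy:
  Base (adjusted book income): 961,000 kr
  Exemption: 25% × (961,000 kr − 388,000 kr) = 143,250 kr ≥ 62,000 kr, so the exemption is fully phased out
  Base: 961,000 kr − 0 kr = 961,000 kr
  961,000 kr × 20% = 192,200 kr

Ordinary income tax:
  677,000 kr × 6% = 40,620 kr
  49,000 kr × 11% = 5,390 kr
  → 46,010 kr

192,200 kr > 46,010 kr, so the parallel minimum levy is the binding amount.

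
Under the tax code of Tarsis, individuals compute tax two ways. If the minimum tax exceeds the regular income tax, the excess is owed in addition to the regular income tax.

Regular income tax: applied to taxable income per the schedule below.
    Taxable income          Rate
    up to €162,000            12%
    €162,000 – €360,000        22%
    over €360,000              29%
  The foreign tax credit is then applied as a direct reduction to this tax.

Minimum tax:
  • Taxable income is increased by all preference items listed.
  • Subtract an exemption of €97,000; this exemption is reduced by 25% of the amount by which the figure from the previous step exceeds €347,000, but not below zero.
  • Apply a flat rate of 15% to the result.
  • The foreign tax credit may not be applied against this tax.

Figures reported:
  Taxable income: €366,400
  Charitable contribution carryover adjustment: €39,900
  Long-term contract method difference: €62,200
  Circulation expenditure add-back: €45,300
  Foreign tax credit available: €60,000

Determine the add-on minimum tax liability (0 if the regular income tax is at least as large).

€63,919

Regular income tax:
  €162,000 × 12% = €19,440
  €198,000 × 22% = €43,560
  €6,400 × 29% = €1,856
  → €64,856
  Less foreign tax credit €60,000 → €4,856

Minimum tax:
  Adjusted income: €366,400 + €39,900 + €62,200 + €45,300 = €513,800
  Exemption: €97,000 − 25% × (€513,800 − €347,000) = €97,000 − €41,700 = €55,300
  Base: €513,800 − €55,300 = €458,500
  €458,500 × 15% = €68,775

Excess of minimum tax over regular income tax: €68,775 − €4,856 = €63,919.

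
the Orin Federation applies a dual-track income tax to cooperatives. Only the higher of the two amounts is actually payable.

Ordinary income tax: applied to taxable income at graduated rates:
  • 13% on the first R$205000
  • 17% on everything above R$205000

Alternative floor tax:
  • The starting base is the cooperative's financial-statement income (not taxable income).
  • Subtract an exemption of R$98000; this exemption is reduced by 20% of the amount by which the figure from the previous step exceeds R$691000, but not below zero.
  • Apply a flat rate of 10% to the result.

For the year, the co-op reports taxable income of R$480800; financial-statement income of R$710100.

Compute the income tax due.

Ordinary income tax:
  R$205000 × 13% = R$26650
  R$275800 × 17% = R$46886
  → R$73536

Alternative floor tax:
  Base (financial-statement income): R$710100
  Exemption: R$98000 − 20% × (R$710100 − R$691000) = R$98000 − R$3820 = R$94180
  Base: R$710100 − R$94180 = R$615920
  R$615920 × 10% = R$61592

R$73536 > R$61592, so the ordinary income tax governs.

R$73536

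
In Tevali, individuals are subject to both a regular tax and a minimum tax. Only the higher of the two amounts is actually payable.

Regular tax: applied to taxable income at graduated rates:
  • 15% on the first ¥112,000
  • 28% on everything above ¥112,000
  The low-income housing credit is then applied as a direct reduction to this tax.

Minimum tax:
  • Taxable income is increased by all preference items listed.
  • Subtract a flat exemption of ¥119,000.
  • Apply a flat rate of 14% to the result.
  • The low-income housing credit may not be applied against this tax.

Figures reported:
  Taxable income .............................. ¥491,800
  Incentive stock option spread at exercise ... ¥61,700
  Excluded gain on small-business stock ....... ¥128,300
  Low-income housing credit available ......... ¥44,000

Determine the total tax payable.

¥79,144

Minimum tax:
  Adjusted income: ¥491,800 + ¥61,700 + ¥128,300 = ¥681,800
  Less exemption ¥119,000 → base ¥562,800
  ¥562,800 × 14% = ¥78,792

Regular tax:
  ¥112,000 × 15% = ¥16,800
  ¥379,800 × 28% = ¥106,344
  → ¥123,144
  Less low-income housing credit ¥44,000 → ¥79,144

¥79,144 > ¥78,792, so the regular tax governs.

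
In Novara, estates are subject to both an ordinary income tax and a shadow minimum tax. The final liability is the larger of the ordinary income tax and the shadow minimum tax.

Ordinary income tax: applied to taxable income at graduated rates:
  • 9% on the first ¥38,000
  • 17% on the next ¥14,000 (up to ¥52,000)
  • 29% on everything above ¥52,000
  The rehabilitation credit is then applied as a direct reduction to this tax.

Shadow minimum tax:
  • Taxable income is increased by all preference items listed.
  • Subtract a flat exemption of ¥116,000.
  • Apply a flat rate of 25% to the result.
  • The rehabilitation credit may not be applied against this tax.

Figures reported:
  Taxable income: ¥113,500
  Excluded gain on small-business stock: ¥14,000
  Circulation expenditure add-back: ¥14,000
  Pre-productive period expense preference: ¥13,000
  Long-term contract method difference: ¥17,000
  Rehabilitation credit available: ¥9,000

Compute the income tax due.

¥14,635

Shadow minimum tax:
  Adjusted income: ¥113,500 + ¥14,000 + ¥14,000 + ¥13,000 + ¥17,000 = ¥171,500
  Less exemption ¥116,000 → base ¥55,500
  ¥55,500 × 25% = ¥13,875

Ordinary income tax:
  ¥38,000 × 9% = ¥3,420
  ¥14,000 × 17% = ¥2,380
  ¥61,500 × 29% = ¥17,835
  → ¥23,635
  Less rehabilitation credit ¥9,000 → ¥14,635

¥14,635 > ¥13,875, so the ordinary income tax governs.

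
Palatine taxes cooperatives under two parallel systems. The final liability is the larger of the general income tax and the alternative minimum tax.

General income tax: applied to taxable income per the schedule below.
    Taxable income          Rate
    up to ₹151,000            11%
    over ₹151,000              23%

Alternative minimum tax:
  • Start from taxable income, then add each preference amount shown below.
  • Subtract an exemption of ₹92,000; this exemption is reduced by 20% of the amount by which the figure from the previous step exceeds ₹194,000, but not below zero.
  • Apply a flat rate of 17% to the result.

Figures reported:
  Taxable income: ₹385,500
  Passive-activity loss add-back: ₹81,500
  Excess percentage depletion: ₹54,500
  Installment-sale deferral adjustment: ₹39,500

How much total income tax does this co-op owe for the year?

₹92,208

General income tax:
  ₹151,000 × 11% = ₹16,610
  ₹234,500 × 23% = ₹53,935
  → ₹70,545

Alternative minimum tax:
  Adjusted income: ₹385,500 + ₹81,500 + ₹54,500 + ₹39,500 = ₹561,000
  Exemption: ₹92,000 − 20% × (₹561,000 − ₹194,000) = ₹92,000 − ₹73,400 = ₹18,600
  Base: ₹561,000 − ₹18,600 = ₹542,400
  ₹542,400 × 17% = ₹92,208

₹92,208 > ₹70,545, so the alternative minimum tax is the binding amount.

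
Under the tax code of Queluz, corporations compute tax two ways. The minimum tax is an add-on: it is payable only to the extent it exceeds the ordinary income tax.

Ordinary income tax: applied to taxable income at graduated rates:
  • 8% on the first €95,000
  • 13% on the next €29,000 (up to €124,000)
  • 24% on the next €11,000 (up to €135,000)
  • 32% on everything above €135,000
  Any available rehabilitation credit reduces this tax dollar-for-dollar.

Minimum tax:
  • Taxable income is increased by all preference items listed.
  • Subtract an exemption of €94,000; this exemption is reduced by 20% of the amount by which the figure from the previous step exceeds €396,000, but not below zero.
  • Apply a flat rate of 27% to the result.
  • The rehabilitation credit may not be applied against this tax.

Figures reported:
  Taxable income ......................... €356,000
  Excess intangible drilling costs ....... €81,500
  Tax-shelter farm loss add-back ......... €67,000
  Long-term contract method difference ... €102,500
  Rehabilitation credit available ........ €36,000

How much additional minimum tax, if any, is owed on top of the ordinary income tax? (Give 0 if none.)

€101,174

Ordinary income tax:
  €95,000 × 8% = €7,600
  €29,000 × 13% = €3,770
  €11,000 × 24% = €2,640
  €221,000 × 32% = €70,720
  → €84,730
  Less rehabilitation credit €36,000 → €48,730

Minimum tax:
  Adjusted income: €356,000 + €81,500 + €67,000 + €102,500 = €607,000
  Exemption: €94,000 − 20% × (€607,000 − €396,000) = €94,000 − €42,200 = €51,800
  Base: €607,000 − €51,800 = €555,200
  €555,200 × 27% = €149,904

Excess of minimum tax over ordinary income tax: €149,904 − €48,730 = €101,174.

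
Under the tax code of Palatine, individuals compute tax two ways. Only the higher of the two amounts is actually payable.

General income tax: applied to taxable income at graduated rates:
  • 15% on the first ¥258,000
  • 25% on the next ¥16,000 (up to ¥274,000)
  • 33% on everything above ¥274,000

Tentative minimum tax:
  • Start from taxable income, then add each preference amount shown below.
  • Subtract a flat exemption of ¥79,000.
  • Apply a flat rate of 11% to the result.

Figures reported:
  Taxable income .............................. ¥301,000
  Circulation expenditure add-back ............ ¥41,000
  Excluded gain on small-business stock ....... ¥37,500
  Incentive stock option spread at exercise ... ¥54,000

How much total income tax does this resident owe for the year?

Tentative minimum tax:
  Adjusted income: ¥301,000 + ¥41,000 + ¥37,500 + ¥54,000 = ¥433,500
  Less exemption ¥79,000 → base ¥354,500
  ¥354,500 × 11% = ¥38,995

General income tax:
  ¥258,000 × 15% = ¥38,700
  ¥16,000 × 25% = ¥4,000
  ¥27,000 × 33% = ¥8,910
  → ¥51,610

¥51,610 > ¥38,995, so the general income tax governs.

¥51,610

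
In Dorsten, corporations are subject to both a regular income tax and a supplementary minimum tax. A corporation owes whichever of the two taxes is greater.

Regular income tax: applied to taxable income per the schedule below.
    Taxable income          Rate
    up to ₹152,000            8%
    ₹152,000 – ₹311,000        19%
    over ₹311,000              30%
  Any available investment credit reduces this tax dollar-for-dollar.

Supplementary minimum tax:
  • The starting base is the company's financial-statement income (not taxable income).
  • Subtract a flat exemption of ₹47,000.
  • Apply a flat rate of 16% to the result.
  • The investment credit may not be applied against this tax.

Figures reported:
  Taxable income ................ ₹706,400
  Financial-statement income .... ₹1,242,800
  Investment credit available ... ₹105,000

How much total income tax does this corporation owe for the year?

₹191,328

Regular income tax:
  ₹152,000 × 8% = ₹12,160
  ₹159,000 × 19% = ₹30,210
  ₹395,400 × 30% = ₹118,620
  → ₹160,990
  Less investment credit ₹105,000 → ₹55,990

Supplementary minimum tax:
  Base (financial-statement income): ₹1,242,800
  Less exemption ₹47,000 → base ₹1,195,800
  ₹1,195,800 × 16% = ₹191,328

₹191,328 > ₹55,990, so the supplementary minimum tax is the binding amount.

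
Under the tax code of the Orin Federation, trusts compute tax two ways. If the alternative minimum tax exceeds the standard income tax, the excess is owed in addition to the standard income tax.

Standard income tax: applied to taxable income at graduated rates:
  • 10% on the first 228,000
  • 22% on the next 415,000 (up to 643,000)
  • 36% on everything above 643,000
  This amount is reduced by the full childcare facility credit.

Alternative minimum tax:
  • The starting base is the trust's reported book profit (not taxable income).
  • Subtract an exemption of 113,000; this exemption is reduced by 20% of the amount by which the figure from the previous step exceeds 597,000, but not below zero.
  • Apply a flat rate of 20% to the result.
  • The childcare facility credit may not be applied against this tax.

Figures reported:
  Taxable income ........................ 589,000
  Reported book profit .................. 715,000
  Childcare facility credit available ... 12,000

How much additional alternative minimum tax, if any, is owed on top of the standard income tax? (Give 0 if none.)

34,900

Alternative minimum tax:
  Base (reported book profit): 715,000
  Exemption: 113,000 − 20% × (715,000 − 597,000) = 113,000 − 23,600 = 89,400
  Base: 715,000 − 89,400 = 625,600
  625,600 × 20% = 125,120

Standard income tax:
  228,000 × 10% = 22,800
  361,000 × 22% = 79,420
  → 102,220
  Less childcare facility credit 12,000 → 90,220

Excess of alternative minimum tax over standard income tax: 125,120 − 90,220 = 34,900.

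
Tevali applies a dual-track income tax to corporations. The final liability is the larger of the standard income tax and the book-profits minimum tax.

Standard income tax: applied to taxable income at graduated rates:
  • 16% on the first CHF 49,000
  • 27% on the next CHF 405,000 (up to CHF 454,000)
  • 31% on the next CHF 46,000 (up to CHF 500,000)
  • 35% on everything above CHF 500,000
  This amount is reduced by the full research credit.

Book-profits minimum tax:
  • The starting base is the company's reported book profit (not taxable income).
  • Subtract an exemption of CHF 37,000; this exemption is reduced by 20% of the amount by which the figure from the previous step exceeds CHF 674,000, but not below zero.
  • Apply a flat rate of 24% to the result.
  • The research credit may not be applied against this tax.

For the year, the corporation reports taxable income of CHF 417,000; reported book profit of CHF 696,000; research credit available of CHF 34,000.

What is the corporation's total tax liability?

CHF 159,216

Book-profits minimum tax:
  Base (reported book profit): CHF 696,000
  Exemption: CHF 37,000 − 20% × (CHF 696,000 − CHF 674,000) = CHF 37,000 − CHF 4,400 = CHF 32,600
  Base: CHF 696,000 − CHF 32,600 = CHF 663,400
  CHF 663,400 × 24% = CHF 159,216

Standard income tax:
  CHF 49,000 × 16% = CHF 7,840
  CHF 368,000 × 27% = CHF 99,360
  → CHF 107,200
  Less research credit CHF 34,000 → CHF 73,200

CHF 159,216 > CHF 73,200, so the book-profits minimum tax is the binding amount.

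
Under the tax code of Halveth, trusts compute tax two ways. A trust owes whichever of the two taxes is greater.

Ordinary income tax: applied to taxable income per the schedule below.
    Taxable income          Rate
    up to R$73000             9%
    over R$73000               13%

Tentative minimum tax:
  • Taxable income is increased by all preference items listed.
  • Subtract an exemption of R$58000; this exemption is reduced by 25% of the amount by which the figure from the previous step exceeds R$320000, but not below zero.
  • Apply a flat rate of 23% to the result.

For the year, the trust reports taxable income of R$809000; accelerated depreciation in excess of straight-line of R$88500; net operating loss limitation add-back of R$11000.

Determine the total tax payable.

R$208955

Tentative minimum tax:
  Adjusted income: R$809000 + R$88500 + R$11000 = R$908500
  Exemption: 25% × (R$908500 − R$320000) = R$147125 ≥ R$58000, so the exemption is fully phased out
  Base: R$908500 − R$0 = R$908500
  R$908500 × 23% = R$208955

Ordinary income tax:
  R$73000 × 9% = R$6570
  R$736000 × 13% = R$95680
  → R$102250

R$208955 > R$102250, so the tentative minimum tax is the binding amount.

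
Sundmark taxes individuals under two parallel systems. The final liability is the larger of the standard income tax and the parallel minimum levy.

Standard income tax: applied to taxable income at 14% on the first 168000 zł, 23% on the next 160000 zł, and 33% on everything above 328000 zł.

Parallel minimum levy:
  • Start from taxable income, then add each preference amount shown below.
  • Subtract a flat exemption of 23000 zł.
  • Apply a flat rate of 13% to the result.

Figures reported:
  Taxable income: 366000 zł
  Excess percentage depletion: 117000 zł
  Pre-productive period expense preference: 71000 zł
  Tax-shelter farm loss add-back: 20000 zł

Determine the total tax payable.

72860 zł

Standard income tax:
  168000 zł × 14% = 23520 zł
  160000 zł × 23% = 36800 zł
  38000 zł × 33% = 12540 zł
  → 72860 zł

Parallel minimum levy:
  Adjusted income: 366000 zł + 117000 zł + 71000 zł + 20000 zł = 574000 zł
  Less exemption 23000 zł → base 551000 zł
  551000 zł × 13% = 71630 zł

72860 zł > 71630 zł, so the standard income tax governs.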